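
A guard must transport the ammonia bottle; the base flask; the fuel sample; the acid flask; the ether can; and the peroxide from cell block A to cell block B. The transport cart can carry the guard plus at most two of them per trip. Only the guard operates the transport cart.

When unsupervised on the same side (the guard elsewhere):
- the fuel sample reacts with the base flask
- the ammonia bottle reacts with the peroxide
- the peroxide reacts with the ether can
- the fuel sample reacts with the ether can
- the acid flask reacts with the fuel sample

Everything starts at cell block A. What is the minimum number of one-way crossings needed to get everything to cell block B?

Counting alone: the guard can take at most 2 across per trip to cell block B, so moving all 6 needs at least 3 loaded trips out, with a return between consecutive ones — at least 5 crossings.
The safety rule pushes this higher. Following every safe sequence of crossings, the most of the 6 that can be at cell block B as the transport cart arrives there on crossing 5 is 5 — never all 6.
So no plan with fewer than 7 crossings exists, and this one achieves 7:
1. Guard goes to cell block B with the fuel sample and the peroxide.
2. Guard goes back to cell block A alone.
3. Guard goes to cell block B with the ammonia bottle and the base flask.
4. Guard goes back to cell block A with the fuel sample and the peroxide.
5. Guard goes to cell block B with the acid flask and the ether can.
6. Guard goes back to cell block A alone.
7. Guard goes to cell block B with the fuel sample and the peroxide.

7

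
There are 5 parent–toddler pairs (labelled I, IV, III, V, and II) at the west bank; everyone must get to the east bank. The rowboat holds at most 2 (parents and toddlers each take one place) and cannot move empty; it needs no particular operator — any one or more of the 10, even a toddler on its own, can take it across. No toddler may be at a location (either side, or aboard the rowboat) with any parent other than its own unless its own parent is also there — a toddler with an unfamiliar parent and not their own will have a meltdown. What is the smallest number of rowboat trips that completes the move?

Following every safe sequence of crossings from the start, the most of the 10 that can be at the east bank as the rowboat arrives there on crossings 1, 3, 5, 7 is 2, 3, 4, 5 respectively; the best ever achieved is 5 of 10.
From crossing 9 on, no configuration arises that was not already reachable earlier: only 82 distinct safe configurations (who is on which side, and where the rowboat is) can ever be reached, none of them has everyone across, and every continuation just revisits them. So no valid plan exists.

impossible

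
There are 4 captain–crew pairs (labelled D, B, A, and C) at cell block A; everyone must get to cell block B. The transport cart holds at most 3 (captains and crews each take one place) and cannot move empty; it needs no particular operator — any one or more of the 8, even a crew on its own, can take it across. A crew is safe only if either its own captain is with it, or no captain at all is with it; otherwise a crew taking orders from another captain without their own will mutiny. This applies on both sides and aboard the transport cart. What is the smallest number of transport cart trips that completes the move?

Counting alone: each trip to cell block B takes at most 3 across and each return brings at least 1 back, so after t trips out (and t−1 returns) at most 3t − (t−1) of the 8 are across; that first reaches 8 at t = 4, so at least 7 crossings are needed.
The safety rule pushes this higher. Following every safe sequence of crossings, the most of the 8 that can be at cell block B as the transport cart arrives there on crossing 7 is 7 — never all 8.
So no plan with fewer than 9 crossings exists, and this one achieves 9:
1. captain D and crew D cross → cell block B.
2. captain D crosses ← cell block A.
3. captain B, captain D, and crew B cross → cell block B.
4. captain D and crew D cross ← cell block A.
5. captain A, captain C, and captain D cross → cell block B.
6. crew B crosses ← cell block A.
7. crew B and crew D cross → cell block B.
8. crew D crosses ← cell block A.
9. crew A, crew C, and crew D cross → cell block B.

9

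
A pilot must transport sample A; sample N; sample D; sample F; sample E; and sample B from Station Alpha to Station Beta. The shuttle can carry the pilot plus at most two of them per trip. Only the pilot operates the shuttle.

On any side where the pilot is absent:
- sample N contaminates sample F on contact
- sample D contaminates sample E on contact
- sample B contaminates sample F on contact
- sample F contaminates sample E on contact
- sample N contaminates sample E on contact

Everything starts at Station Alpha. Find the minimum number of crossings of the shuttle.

9

Counting alone: the pilot can take at most 2 across per trip to Station Beta, so moving all 6 needs at least 3 loaded trips out, with a return between consecutive ones — at least 5 crossings.
The safety rule pushes this higher. Following every safe sequence of crossings, the most of the 6 that can be at Station Beta as the shuttle arrives there on crossings 5, 7 is 4, 5 respectively — never all 6.
So no plan with fewer than 9 crossings exists, and this one achieves 9:
1. Pilot goes to Station Beta with sample E and sample F.  [Station Alpha: sample A, sample B, sample D, sample N | Station Beta: sample E, sample F]
2. Pilot goes back to Station Alpha with sample F.  [Station Alpha: sample A, sample B, sample D, sample F, sample N | Station Beta: sample E]
3. Pilot goes to Station Beta with sample A and sample F.  [Station Alpha: sample B, sample D, sample N | Station Beta: sample A, sample E, sample F]
4. Pilot goes back to Station Alpha with sample F.  [Station Alpha: sample B, sample D, sample F, sample N | Station Beta: sample A, sample E]
5. Pilot goes to Station Beta with sample B and sample N.  [Station Alpha: sample D, sample F | Station Beta: sample A, sample B, sample E, sample N]
6. Pilot goes back to Station Alpha with sample N.  [Station Alpha: sample D, sample F, sample N | Station Beta: sample A, sample B, sample E]
7. Pilot goes to Station Beta with sample D and sample N.  [Station Alpha: sample F | Station Beta: sample A, sample B, sample D, sample E, sample N]
8. Pilot goes back to Station Alpha with sample E.  [Station Alpha: sample E, sample F | Station Beta: sample A, sample B, sample D, sample N]
9. Pilot goes to Station Beta with sample E and sample F.  [Station Alpha: — | Station Beta: sample A, sample B, sample D, sample E, sample F, sample N]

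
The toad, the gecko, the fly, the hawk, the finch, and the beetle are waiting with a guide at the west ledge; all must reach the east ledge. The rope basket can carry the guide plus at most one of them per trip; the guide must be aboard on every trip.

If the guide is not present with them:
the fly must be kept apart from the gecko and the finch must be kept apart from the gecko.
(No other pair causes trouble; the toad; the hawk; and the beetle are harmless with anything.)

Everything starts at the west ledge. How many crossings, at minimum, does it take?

13

Counting alone: the guide can take at most 1 across per trip to the east ledge, so moving all 6 needs at least 6 loaded trips out, with a return between consecutive ones — at least 11 crossings.
The safety rule pushes this higher. Following every safe sequence of crossings, the most of the 6 that can be at the east ledge as the rope basket arrives there on crossing 11 is 5 — never all 6.
So no plan with fewer than 13 crossings exists, and this one achieves 13:
1. Guide goes to the east ledge with the gecko.
2. Guide goes back to the west ledge alone.
3. Guide goes to the east ledge with the toad.
4. Guide goes back to the west ledge alone.
5. Guide goes to the east ledge with the fly.
6. Guide goes back to the west ledge with the gecko.
7. Guide goes to the east ledge with the finch.
8. Guide goes back to the west ledge alone.
9. Guide goes to the east ledge with the hawk.
10. Guide goes back to the west ledge alone.
11. Guide goes to the east ledge with the beetle.
12. Guide goes back to the west ledge alone.
13. Guide goes to the east ledge with the gecko.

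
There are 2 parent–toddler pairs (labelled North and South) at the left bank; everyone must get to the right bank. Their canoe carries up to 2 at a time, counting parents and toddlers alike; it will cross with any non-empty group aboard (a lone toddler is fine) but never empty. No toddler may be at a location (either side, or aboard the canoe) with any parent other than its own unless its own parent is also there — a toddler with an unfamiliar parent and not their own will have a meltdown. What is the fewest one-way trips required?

5

Counting alone: each trip to the right bank takes at most 2 across and each return brings at least 1 back, so after t trips out (and t−1 returns) at most 2t − (t−1) of the 4 are across; that first reaches 4 at t = 3, so at least 5 crossings are needed.
The plan below uses exactly 5 crossings, so it is optimal:
1. parent North and toddler North cross → the right bank.
2. parent North crosses ← the left bank.
3. parent North and parent South cross → the right bank.
4. parent South crosses ← the left bank.
5. parent South and toddler South cross → the right bank.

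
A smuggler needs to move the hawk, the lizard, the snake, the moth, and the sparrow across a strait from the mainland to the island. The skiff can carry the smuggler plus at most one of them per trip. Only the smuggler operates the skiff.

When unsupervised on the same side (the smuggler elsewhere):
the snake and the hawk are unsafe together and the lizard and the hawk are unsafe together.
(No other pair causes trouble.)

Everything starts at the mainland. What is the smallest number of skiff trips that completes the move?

Counting alone: the smuggler can take at most 1 across per trip to the island, so moving all 5 needs at least 5 loaded trips out, with a return between consecutive ones — at least 9 crossings.
The safety rule pushes this higher. Following every safe sequence of crossings, the most of the 5 that can be at the island as the skiff arrives there on crossing 9 is 4 — never all 5.
So no plan with fewer than 11 crossings exists, and this one achieves 11:
1. Smuggler goes to the island with the hawk.
2. Smuggler goes back to the mainland alone.
3. Smuggler goes to the island with the lizard.
4. Smuggler goes back to the mainland with the hawk.
5. Smuggler goes to the island with the snake.
6. Smuggler goes back to the mainland alone.
7. Smuggler goes to the island with the moth.
8. Smuggler goes back to the mainland alone.
9. Smuggler goes to the island with the sparrow.
10. Smuggler goes back to the mainland alone.
11. Smuggler goes to the island with the hawk.

11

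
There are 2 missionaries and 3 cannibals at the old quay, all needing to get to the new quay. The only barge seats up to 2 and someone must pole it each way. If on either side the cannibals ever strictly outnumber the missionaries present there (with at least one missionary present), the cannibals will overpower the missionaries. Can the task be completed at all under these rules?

The cannibals already outnumber the missionaries at the old quay before anyone moves, so the starting position itself is disallowed.

No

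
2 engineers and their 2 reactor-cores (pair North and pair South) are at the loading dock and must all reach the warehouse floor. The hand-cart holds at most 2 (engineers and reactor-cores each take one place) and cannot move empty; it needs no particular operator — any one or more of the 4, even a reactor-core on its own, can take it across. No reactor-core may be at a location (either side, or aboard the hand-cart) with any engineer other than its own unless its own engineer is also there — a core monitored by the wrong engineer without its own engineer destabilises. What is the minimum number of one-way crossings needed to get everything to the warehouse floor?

Counting alone: each trip to the warehouse floor takes at most 2 across and each return brings at least 1 back, so after t trips out (and t−1 returns) at most 2t − (t−1) of the 4 are across; that first reaches 4 at t = 3, so at least 5 crossings are needed.
The plan below uses exactly 5 crossings, so it is optimal:
1. engineer North and reactor-core North cross → the warehouse floor.
2. engineer North crosses ← the loading dock.
3. engineer North and engineer South cross → the warehouse floor.
4. engineer South crosses ← the loading dock.
5. engineer South and reactor-core South cross → the warehouse floor.

5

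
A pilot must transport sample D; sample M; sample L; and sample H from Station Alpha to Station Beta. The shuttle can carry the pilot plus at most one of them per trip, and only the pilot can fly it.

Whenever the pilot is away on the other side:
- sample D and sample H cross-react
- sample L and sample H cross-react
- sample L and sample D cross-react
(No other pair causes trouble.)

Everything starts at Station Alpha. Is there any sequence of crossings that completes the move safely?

Whatever the first load, the items left behind include a forbidden pair without the pilot. No opening move is safe, so no plan exists.

No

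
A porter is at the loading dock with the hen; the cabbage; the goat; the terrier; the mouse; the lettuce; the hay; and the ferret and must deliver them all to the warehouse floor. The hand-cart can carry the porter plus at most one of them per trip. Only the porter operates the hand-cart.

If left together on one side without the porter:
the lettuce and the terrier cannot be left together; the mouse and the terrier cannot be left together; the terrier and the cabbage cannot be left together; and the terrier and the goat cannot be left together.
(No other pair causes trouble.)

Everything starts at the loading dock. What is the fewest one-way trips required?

Following every safe sequence of crossings from the start, the most of the 8 that can be at the warehouse floor as the hand-cart arrives there on crossings 1, 3, 5, 7, 9 is 1, 2, 3, 4, 5 respectively; the best ever achieved is 5 of 8.
From crossing 11 on, no configuration arises that was not already reachable earlier: only 88 distinct safe configurations (who is on which side, and where the hand-cart is) can ever be reached, none of them has everyone across, and every continuation just revisits them. So no valid plan exists.

impossible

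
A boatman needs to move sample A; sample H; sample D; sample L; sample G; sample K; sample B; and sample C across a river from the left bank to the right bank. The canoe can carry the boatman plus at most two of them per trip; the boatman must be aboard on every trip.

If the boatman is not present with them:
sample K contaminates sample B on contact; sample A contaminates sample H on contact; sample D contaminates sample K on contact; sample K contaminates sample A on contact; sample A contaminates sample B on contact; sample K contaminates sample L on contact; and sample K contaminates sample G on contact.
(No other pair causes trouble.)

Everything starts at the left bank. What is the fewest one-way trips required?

Counting alone: the boatman can take at most 2 across per trip to the right bank, so moving all 8 needs at least 4 loaded trips out, with a return between consecutive ones — at least 7 crossings.
The safety rule pushes this higher. Following every safe sequence of crossings, the most of the 8 that can be at the right bank as the canoe arrives there on crossings 7, 9, 11 is 5, 6, 7 respectively — never all 8.
So no plan with fewer than 13 crossings exists, and this one achieves 13:
1. Boatman goes to the right bank with sample A and sample K.  [the left bank: sample B, sample C, sample D, sample G, sample H, sample L | the right bank: sample A, sample K]
2. Boatman goes back to the left bank with sample A.  [the left bank: sample A, sample B, sample C, sample D, sample G, sample H, sample L | the right bank: sample K]
3. Boatman goes to the right bank with sample A and sample H.  [the left bank: sample B, sample C, sample D, sample G, sample L | the right bank: sample A, sample H, sample K]
4. Boatman goes back to the left bank with sample A.  [the left bank: sample A, sample B, sample C, sample D, sample G, sample L | the right bank: sample H, sample K]
5. Boatman goes to the right bank with sample A and sample C.  [the left bank: sample B, sample D, sample G, sample L | the right bank: sample A, sample C, sample H, sample K]
6. Boatman goes back to the left bank with sample A.  [the left bank: sample A, sample B, sample D, sample G, sample L | the right bank: sample C, sample H, sample K]
7. Boatman goes to the right bank with sample B and sample D.  [the left bank: sample A, sample G, sample L | the right bank: sample B, sample C, sample D, sample H, sample K]
8. Boatman goes back to the left bank with sample K.  [the left bank: sample A, sample G, sample K, sample L | the right bank: sample B, sample C, sample D, sample H]
9. Boatman goes to the right bank with sample K and sample L.  [the left bank: sample A, sample G | the right bank: sample B, sample C, sample D, sample H, sample K, sample L]
10. Boatman goes back to the left bank with sample K.  [the left bank: sample A, sample G, sample K | the right bank: sample B, sample C, sample D, sample H, sample L]
11. Boatman goes to the right bank with sample A and sample G.  [the left bank: sample K | the right bank: sample A, sample B, sample C, sample D, sample G, sample H, sample L]
12. Boatman goes back to the left bank with sample A.  [the left bank: sample A, sample K | the right bank: sample B, sample C, sample D, sample G, sample H, sample L]
13. Boatman goes to the right bank with sample A and sample K.  [the left bank: — | the right bank: sample A, sample B, sample C, sample D, sample G, sample H, sample K, sample L]

13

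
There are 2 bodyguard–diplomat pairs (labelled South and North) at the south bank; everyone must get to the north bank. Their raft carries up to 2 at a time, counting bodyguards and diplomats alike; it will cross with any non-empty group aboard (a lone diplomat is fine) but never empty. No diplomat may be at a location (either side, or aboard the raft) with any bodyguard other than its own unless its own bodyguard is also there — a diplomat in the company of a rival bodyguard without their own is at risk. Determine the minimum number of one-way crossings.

5

Counting alone: each trip to the north bank takes at most 2 across and each return brings at least 1 back, so after t trips out (and t−1 returns) at most 2t − (t−1) of the 4 are across; that first reaches 4 at t = 3, so at least 5 crossings are needed.
The plan below uses exactly 5 crossings, so it is optimal:
1. bodyguard South and diplomat South cross → the north bank.
2. bodyguard South crosses ← the south bank.
3. bodyguard North and bodyguard South cross → the north bank.
4. bodyguard North crosses ← the south bank.
5. bodyguard North and diplomat North cross → the north bank.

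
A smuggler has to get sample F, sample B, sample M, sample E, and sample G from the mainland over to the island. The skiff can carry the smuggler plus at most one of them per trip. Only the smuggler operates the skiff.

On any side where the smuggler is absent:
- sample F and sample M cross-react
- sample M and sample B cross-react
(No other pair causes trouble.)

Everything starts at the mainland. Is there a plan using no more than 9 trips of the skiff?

No

Counting alone: the smuggler can take at most 1 across per trip to the island, so moving all 5 needs at least 5 loaded trips out, with a return between consecutive ones — at least 9 crossings.
The safety rule pushes this higher. Following every safe sequence of crossings, the most of the 5 that can be at the island as the skiff arrives there on crossing 9 is 4 — never all 5.
So the move cannot be finished within 9 crossings. (The shortest complete plan takes 11:)
1. Smuggler goes to the island with sample M.  [the mainland: sample B, sample E, sample F, sample G | the island: sample M]
2. Smuggler goes back to the mainland alone.  [the mainland: sample B, sample E, sample F, sample G | the island: sample M]
3. Smuggler goes to the island with sample F.  [the mainland: sample B, sample E, sample G | the island: sample F, sample M]
4. Smuggler goes back to the mainland with sample M.  [the mainland: sample B, sample E, sample G, sample M | the island: sample F]
5. Smuggler goes to the island with sample B.  [the mainland: sample E, sample G, sample M | the island: sample B, sample F]
6. Smuggler goes back to the mainland alone.  [the mainland: sample E, sample G, sample M | the island: sample B, sample F]
7. Smuggler goes to the island with sample E.  [the mainland: sample G, sample M | the island: sample B, sample E, sample F]
8. Smuggler goes back to the mainland alone.  [the mainland: sample G, sample M | the island: sample B, sample E, sample F]
9. Smuggler goes to the island with sample G.  [the mainland: sample M | the island: sample B, sample E, sample F, sample G]
10. Smuggler goes back to the mainland alone.  [the mainland: sample M | the island: sample B, sample E, sample F, sample G]
11. Smuggler goes to the island with sample M.  [the mainland: — | the island: sample B, sample E, sample F, sample G, sample M]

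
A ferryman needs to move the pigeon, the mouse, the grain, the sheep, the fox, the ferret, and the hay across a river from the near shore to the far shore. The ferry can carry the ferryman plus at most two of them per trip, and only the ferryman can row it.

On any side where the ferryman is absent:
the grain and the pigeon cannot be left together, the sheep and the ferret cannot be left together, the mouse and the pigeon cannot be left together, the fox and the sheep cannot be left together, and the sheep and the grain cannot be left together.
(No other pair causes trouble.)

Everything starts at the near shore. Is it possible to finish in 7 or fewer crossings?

Counting alone: the ferryman can take at most 2 across per trip to the far shore, so moving all 7 needs at least 4 loaded trips out, with a return between consecutive ones — at least 7 crossings.
The safety rule pushes this higher. Following every safe sequence of crossings, the most of the 7 that can be at the far shore as the ferry arrives there on crossing 7 is 6 — never all 7.
So the move cannot be finished within 7 crossings. (The shortest complete plan takes 9:)
1. Ferryman goes to the far shore with the pigeon and the sheep.  [the near shore: the ferret, the fox, the grain, the hay, the mouse | the far shore: the pigeon, the sheep]
2. Ferryman goes back to the near shore alone.  [the near shore: the ferret, the fox, the grain, the hay, the mouse | the far shore: the pigeon, the sheep]
3. Ferryman goes to the far shore with the mouse.  [the near shore: the ferret, the fox, the grain, the hay | the far shore: the mouse, the pigeon, the sheep]
4. Ferryman goes back to the near shore with the pigeon.  [the near shore: the ferret, the fox, the grain, the hay, the pigeon | the far shore: the mouse, the sheep]
5. Ferryman goes to the far shore with the fox and the grain.  [the near shore: the ferret, the hay, the pigeon | the far shore: the fox, the grain, the mouse, the sheep]
6. Ferryman goes back to the near shore with the sheep.  [the near shore: the ferret, the hay, the pigeon, the sheep | the far shore: the fox, the grain, the mouse]
7. Ferryman goes to the far shore with the ferret and the hay.  [the near shore: the pigeon, the sheep | the far shore: the ferret, the fox, the grain, the hay, the mouse]
8. Ferryman goes back to the near shore alone.  [the near shore: the pigeon, the sheep | the far shore: the ferret, the fox, the grain, the hay, the mouse]
9. Ferryman goes to the far shore with the pigeon and the sheep.  [the near shore: — | the far shore: the ferret, the fox, the grain, the hay, the mouse, the pigeon, the sheep]

No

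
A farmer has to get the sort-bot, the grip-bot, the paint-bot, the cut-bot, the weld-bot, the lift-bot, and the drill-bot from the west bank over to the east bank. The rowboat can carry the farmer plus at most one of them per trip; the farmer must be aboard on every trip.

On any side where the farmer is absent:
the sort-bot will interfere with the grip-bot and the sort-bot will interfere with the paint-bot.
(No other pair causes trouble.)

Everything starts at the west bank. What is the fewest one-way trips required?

15

Counting alone: the farmer can take at most 1 across per trip to the east bank, so moving all 7 needs at least 7 loaded trips out, with a return between consecutive ones — at least 13 crossings.
The safety rule pushes this higher. Following every safe sequence of crossings, the most of the 7 that can be at the east bank as the rowboat arrives there on crossing 13 is 6 — never all 7.
So no plan with fewer than 15 crossings exists, and this one achieves 15:
1. Farmer goes to the east bank with the sort-bot.  [the west bank: the cut-bot, the drill-bot, the grip-bot, the lift-bot, the paint-bot, the weld-bot | the east bank: the sort-bot]
2. Farmer goes back to the west bank alone.  [the west bank: the cut-bot, the drill-bot, the grip-bot, the lift-bot, the paint-bot, the weld-bot | the east bank: the sort-bot]
3. Farmer goes to the east bank with the grip-bot.  [the west bank: the cut-bot, the drill-bot, the lift-bot, the paint-bot, the weld-bot | the east bank: the grip-bot, the sort-bot]
4. Farmer goes back to the west bank with the sort-bot.  [the west bank: the cut-bot, the drill-bot, the lift-bot, the paint-bot, the sort-bot, the weld-bot | the east bank: the grip-bot]
5. Farmer goes to the east bank with the paint-bot.  [the west bank: the cut-bot, the drill-bot, the lift-bot, the sort-bot, the weld-bot | the east bank: the grip-bot, the paint-bot]
6. Farmer goes back to the west bank alone.  [the west bank: the cut-bot, the drill-bot, the lift-bot, the sort-bot, the weld-bot | the east bank: the grip-bot, the paint-bot]
7. Farmer goes to the east bank with the cut-bot.  [the west bank: the drill-bot, the lift-bot, the sort-bot, the weld-bot | the east bank: the cut-bot, the grip-bot, the paint-bot]
8. Farmer goes back to the west bank alone.  [the west bank: the drill-bot, the lift-bot, the sort-bot, the weld-bot | the east bank: the cut-bot, the grip-bot, the paint-bot]
9. Farmer goes to the east bank with the weld-bot.  [the west bank: the drill-bot, the lift-bot, the sort-bot | the east bank: the cut-bot, the grip-bot, the paint-bot, the weld-bot]
10. Farmer goes back to the west bank alone.  [the west bank: the drill-bot, the lift-bot, the sort-bot | the east bank: the cut-bot, the grip-bot, the paint-bot, the weld-bot]
11. Farmer goes to the east bank with the lift-bot.  [the west bank: the drill-bot, the sort-bot | the east bank: the cut-bot, the grip-bot, the lift-bot, the paint-bot, the weld-bot]
12. Farmer goes back to the west bank alone.  [the west bank: the drill-bot, the sort-bot | the east bank: the cut-bot, the grip-bot, the lift-bot, the paint-bot, the weld-bot]
13. Farmer goes to the east bank with the drill-bot.  [the west bank: the sort-bot | the east bank: the cut-bot, the drill-bot, the grip-bot, the lift-bot, the paint-bot, the weld-bot]
14. Farmer goes back to the west bank alone.  [the west bank: the sort-bot | the east bank: the cut-bot, the drill-bot, the grip-bot, the lift-bot, the paint-bot, the weld-bot]
15. Farmer goes to the east bank with the sort-bot.  [the west bank: — | the east bank: the cut-bot, the drill-bot, the grip-bot, the lift-bot, the paint-bot, the sort-bot, the weld-bot]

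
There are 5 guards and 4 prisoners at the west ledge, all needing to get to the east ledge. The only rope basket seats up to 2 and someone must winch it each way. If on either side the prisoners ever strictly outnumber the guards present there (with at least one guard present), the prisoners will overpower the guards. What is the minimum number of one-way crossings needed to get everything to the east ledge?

15

Counting alone: each trip to the east ledge takes at most 2 across and each return brings at least 1 back, so after t trips out (and t−1 returns) at most 2t − (t−1) of the 9 are across; that first reaches 9 at t = 8, so at least 15 crossings are needed.
The plan below uses exactly 15 crossings, so it is optimal:
1. 2 prisoners → the east ledge.  (the west ledge: 5G 2P; the east ledge: 0G 2P)
2. 1 prisoner ← the west ledge.  (the west ledge: 5G 3P; the east ledge: 0G 1P)
3. 2 prisoners → the east ledge.  (the west ledge: 5G 1P; the east ledge: 0G 3P)
4. 1 prisoner ← the west ledge.  (the west ledge: 5G 2P; the east ledge: 0G 2P)
5. 2 guards → the east ledge.  (the west ledge: 3G 2P; the east ledge: 2G 2P)
6. 1 prisoner ← the west ledge.  (the west ledge: 3G 3P; the east ledge: 2G 1P)
7. 1 guard and 1 prisoner → the east ledge.  (the west ledge: 2G 2P; the east ledge: 3G 2P)
8. 1 guard ← the west ledge.  (the west ledge: 3G 2P; the east ledge: 2G 2P)
9. 1 guard and 1 prisoner → the east ledge.  (the west ledge: 2G 1P; the east ledge: 3G 3P)
10. 1 prisoner ← the west ledge.  (the west ledge: 2G 2P; the east ledge: 3G 2P)
11. 1 guard and 1 prisoner → the east ledge.  (the west ledge: 1G 1P; the east ledge: 4G 3P)
12. 1 guard ← the west ledge.  (the west ledge: 2G 1P; the east ledge: 3G 3P)
13. 1 guard and 1 prisoner → the east ledge.  (the west ledge: 1G 0P; the east ledge: 4G 4P)
14. 1 prisoner ← the west ledge.  (the west ledge: 1G 1P; the east ledge: 4G 3P)
15. 1 guard and 1 prisoner → the east ledge.  (the west ledge: 0G 0P; the east ledge: 5G 4P)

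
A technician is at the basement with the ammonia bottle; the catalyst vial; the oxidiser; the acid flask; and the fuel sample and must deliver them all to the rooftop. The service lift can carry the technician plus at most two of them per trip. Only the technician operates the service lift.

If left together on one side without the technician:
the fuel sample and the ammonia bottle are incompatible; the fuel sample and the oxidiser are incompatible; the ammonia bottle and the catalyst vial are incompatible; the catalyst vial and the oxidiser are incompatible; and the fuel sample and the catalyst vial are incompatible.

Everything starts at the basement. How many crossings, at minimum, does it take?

Counting alone: the technician can take at most 2 across per trip to the rooftop, so moving all 5 needs at least 3 loaded trips out, with a return between consecutive ones — at least 5 crossings.
The safety rule pushes this higher. Following every safe sequence of crossings, the most of the 5 that can be at the rooftop as the service lift arrives there on crossing 5 is 4 — never all 5.
So no plan with fewer than 7 crossings exists, and this one achieves 7:
1. Technician goes to the rooftop with the catalyst vial and the fuel sample.  [the basement: the acid flask, the ammonia bottle, the oxidiser | the rooftop: the catalyst vial, the fuel sample]
2. Technician goes back to the basement with the catalyst vial.  [the basement: the acid flask, the ammonia bottle, the catalyst vial, the oxidiser | the rooftop: the fuel sample]
3. Technician goes to the rooftop with the ammonia bottle and the oxidiser.  [the basement: the acid flask, the catalyst vial | the rooftop: the ammonia bottle, the fuel sample, the oxidiser]
4. Technician goes back to the basement with the fuel sample.  [the basement: the acid flask, the catalyst vial, the fuel sample | the rooftop: the ammonia bottle, the oxidiser]
5. Technician goes to the rooftop with the acid flask and the catalyst vial.  [the basement: the fuel sample | the rooftop: the acid flask, the ammonia bottle, the catalyst vial, the oxidiser]
6. Technician goes back to the basement with the catalyst vial.  [the basement: the catalyst vial, the fuel sample | the rooftop: the acid flask, the ammonia bottle, the oxidiser]
7. Technician goes to the rooftop with the catalyst vial and the fuel sample.  [the basement: — | the rooftop: the acid flask, the ammonia bottle, the catalyst vial, the fuel sample, the oxidiser]

7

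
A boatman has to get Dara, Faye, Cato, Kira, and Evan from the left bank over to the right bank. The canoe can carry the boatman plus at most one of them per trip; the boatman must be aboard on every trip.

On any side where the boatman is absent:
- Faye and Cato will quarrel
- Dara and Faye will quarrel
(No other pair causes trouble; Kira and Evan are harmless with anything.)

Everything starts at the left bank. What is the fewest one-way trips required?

Counting alone: the boatman can take at most 1 across per trip to the right bank, so moving all 5 needs at least 5 loaded trips out, with a return between consecutive ones — at least 9 crossings.
The safety rule pushes this higher. Following every safe sequence of crossings, the most of the 5 that can be at the right bank as the canoe arrives there on crossing 9 is 4 — never all 5.
So no plan with fewer than 11 crossings exists, and this one achieves 11:
1. Boatman goes to the right bank with Faye.  [the left bank: Cato, Dara, Evan, Kira | the right bank: Faye]
2. Boatman goes back to the left bank alone.  [the left bank: Cato, Dara, Evan, Kira | the right bank: Faye]
3. Boatman goes to the right bank with Dara.  [the left bank: Cato, Evan, Kira | the right bank: Dara, Faye]
4. Boatman goes back to the left bank with Faye.  [the left bank: Cato, Evan, Faye, Kira | the right bank: Dara]
5. Boatman goes to the right bank with Cato.  [the left bank: Evan, Faye, Kira | the right bank: Cato, Dara]
6. Boatman goes back to the left bank alone.  [the left bank: Evan, Faye, Kira | the right bank: Cato, Dara]
7. Boatman goes to the right bank with Kira.  [the left bank: Evan, Faye | the right bank: Cato, Dara, Kira]
8. Boatman goes back to the left bank alone.  [the left bank: Evan, Faye | the right bank: Cato, Dara, Kira]
9. Boatman goes to the right bank with Evan.  [the left bank: Faye | the right bank: Cato, Dara, Evan, Kira]
10. Boatman goes back to the left bank alone.  [the left bank: Faye | the right bank: Cato, Dara, Evan, Kira]
11. Boatman goes to the right bank with Faye.  [the left bank: — | the right bank: Cato, Dara, Evan, Faye, Kira]

11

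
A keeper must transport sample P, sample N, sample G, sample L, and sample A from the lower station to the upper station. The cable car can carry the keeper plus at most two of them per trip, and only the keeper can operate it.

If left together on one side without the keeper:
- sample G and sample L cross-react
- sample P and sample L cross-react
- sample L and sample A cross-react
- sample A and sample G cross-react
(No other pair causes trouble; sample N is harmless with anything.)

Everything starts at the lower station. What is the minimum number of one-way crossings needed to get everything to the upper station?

Counting alone: the keeper can take at most 2 across per trip to the upper station, so moving all 5 needs at least 3 loaded trips out, with a return between consecutive ones — at least 5 crossings.
The safety rule pushes this higher. Following every safe sequence of crossings, the most of the 5 that can be at the upper station as the cable car arrives there on crossing 5 is 4 — never all 5.
So no plan with fewer than 7 crossings exists, and this one achieves 7:
1. Keeper goes to the upper station with sample G and sample L.  [the lower station: sample A, sample N, sample P | the upper station: sample G, sample L]
2. Keeper goes back to the lower station with sample G.  [the lower station: sample A, sample G, sample N, sample P | the upper station: sample L]
3. Keeper goes to the upper station with sample G and sample P.  [the lower station: sample A, sample N | the upper station: sample G, sample L, sample P]
4. Keeper goes back to the lower station with sample L.  [the lower station: sample A, sample L, sample N | the upper station: sample G, sample P]
5. Keeper goes to the upper station with sample L and sample N.  [the lower station: sample A | the upper station: sample G, sample L, sample N, sample P]
6. Keeper goes back to the lower station with sample L.  [the lower station: sample A, sample L | the upper station: sample G, sample N, sample P]
7. Keeper goes to the upper station with sample A and sample L.  [the lower station: — | the upper station: sample A, sample G, sample L, sample N, sample P]

7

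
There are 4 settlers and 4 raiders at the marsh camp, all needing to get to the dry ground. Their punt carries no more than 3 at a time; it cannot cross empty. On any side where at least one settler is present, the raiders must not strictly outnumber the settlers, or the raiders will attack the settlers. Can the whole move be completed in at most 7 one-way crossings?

Counting alone: each trip to the dry ground takes at most 3 across and each return brings at least 1 back, so after t trips out (and t−1 returns) at most 3t − (t−1) of the 8 are across; that first reaches 8 at t = 4, so at least 7 crossings are needed.
The safety rule pushes this higher. Following every safe sequence of crossings, the most of the 8 that can be at the dry ground as the punt arrives there on crossing 7 is 7 — never all 8.
So the move cannot be finished within 7 crossings. (The shortest complete plan takes 9:)
1. 2 raiders → the dry ground.  (the marsh camp: 4S 2R; the dry ground: 0S 2R)
2. 1 raider ← the marsh camp.  (the marsh camp: 4S 3R; the dry ground: 0S 1R)
3. 3 raiders → the dry ground.  (the marsh camp: 4S 0R; the dry ground: 0S 4R)
4. 1 raider ← the marsh camp.  (the marsh camp: 4S 1R; the dry ground: 0S 3R)
5. 3 settlers → the dry ground.  (the marsh camp: 1S 1R; the dry ground: 3S 3R)
6. 1 settler and 1 raider ← the marsh camp.  (the marsh camp: 2S 2R; the dry ground: 2S 2R)
7. 2 settlers → the dry ground.  (the marsh camp: 0S 2R; the dry ground: 4S 2R)
8. 1 raider ← the marsh camp.  (the marsh camp: 0S 3R; the dry ground: 4S 1R)
9. 3 raiders → the dry ground.  (the marsh camp: 0S 0R; the dry ground: 4S 4R)

No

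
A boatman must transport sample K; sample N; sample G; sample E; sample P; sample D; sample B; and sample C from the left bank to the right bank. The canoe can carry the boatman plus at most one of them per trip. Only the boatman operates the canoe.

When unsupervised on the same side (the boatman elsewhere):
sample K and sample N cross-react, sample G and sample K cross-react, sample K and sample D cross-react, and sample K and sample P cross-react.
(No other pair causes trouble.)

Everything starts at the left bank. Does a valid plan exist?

Following every safe sequence of crossings from the start, the most of the 8 that can be at the right bank as the canoe arrives there on crossings 1, 3, 5, 7, 9 is 1, 2, 3, 4, 5 respectively; the best ever achieved is 5 of 8.
From crossing 11 on, no configuration arises that was not already reachable earlier: only 88 distinct safe configurations (who is on which side, and where the canoe is) can ever be reached, none of them has everyone across, and every continuation just revisits them. So no valid plan exists.

No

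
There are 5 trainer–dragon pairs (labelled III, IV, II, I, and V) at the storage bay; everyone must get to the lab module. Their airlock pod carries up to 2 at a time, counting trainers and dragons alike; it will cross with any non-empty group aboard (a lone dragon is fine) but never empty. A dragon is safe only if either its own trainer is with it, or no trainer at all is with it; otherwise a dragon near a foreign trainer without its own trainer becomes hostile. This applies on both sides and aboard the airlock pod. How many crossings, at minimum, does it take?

Following every safe sequence of crossings from the start, the most of the 10 that can be at the lab module as the airlock pod arrives there on crossings 1, 3, 5, 7 is 2, 3, 4, 5 respectively; the best ever achieved is 5 of 10.
From crossing 9 on, no configuration arises that was not already reachable earlier: only 82 distinct safe configurations (who is on which side, and where the airlock pod is) can ever be reached, none of them has everyone across, and every continuation just revisits them. So no valid plan exists.

impossible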